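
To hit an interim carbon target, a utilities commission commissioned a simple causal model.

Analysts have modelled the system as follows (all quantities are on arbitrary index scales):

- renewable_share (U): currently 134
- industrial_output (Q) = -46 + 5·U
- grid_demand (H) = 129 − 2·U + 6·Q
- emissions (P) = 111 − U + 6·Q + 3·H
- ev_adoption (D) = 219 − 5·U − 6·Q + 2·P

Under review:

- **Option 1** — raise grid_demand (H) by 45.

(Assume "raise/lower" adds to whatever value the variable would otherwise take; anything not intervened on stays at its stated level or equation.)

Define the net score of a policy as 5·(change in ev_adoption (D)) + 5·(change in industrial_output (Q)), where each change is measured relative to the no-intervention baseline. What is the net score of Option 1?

Baseline:
  U = 134
  Q = -46 + 5·134 = 624
  H = 129 − 2·134 + 6·624 = 3605
  P = 111 − 134 + 6·624 + 3·3605 = 14536
  D = 219 − 5·134 − 6·624 + 2·14536 = 24877
Option 1 (H + 45):
  U = 134
  Q = -46 + 5·134 = 624
  H = 129 − 2·134 + 6·624 (+45 from intervention) = 3650
  P = 111 − 134 + 6·624 + 3·3650 = 14671
  D = 219 − 5·134 − 6·624 + 2·14671 = 25147
ΔD = 25147 − 24877 = 270; ΔQ = 624 − 624 = 0
Score = 5·270 + 5·0 = 1350

1350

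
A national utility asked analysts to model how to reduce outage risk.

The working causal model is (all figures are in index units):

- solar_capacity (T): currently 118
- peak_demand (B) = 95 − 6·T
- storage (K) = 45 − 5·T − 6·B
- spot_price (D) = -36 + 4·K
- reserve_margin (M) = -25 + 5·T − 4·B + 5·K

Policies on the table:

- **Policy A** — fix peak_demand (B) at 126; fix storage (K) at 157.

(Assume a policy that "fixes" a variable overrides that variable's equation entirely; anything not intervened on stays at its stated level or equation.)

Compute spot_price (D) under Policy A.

Policy A (B := 126, K := 157):
  T = 118
  B = 126
  K = 157
  D = -36 + 4·157 = 592

592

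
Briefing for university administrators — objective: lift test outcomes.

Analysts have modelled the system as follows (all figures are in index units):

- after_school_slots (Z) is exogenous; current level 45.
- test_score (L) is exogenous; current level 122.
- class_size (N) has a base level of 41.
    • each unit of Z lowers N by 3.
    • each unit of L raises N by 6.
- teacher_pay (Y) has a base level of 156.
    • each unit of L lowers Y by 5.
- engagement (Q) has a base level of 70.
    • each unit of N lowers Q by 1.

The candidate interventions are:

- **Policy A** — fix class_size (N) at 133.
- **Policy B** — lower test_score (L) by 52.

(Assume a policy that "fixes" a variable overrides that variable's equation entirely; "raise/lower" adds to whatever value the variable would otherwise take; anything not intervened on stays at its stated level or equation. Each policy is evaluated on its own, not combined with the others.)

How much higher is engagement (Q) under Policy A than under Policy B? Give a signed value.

Policy A (N := 133):
  Z = 45
  L = 122
  N = 133
  Q = 70 − 133 = -63
Policy B (L − 52):
  Z = 45
  L = 122 − 52 = 70
  N = 41 − 3·45 + 6·70 = 326
  Q = 70 − 326 = -256
Q: -63 − (-256) = 193

193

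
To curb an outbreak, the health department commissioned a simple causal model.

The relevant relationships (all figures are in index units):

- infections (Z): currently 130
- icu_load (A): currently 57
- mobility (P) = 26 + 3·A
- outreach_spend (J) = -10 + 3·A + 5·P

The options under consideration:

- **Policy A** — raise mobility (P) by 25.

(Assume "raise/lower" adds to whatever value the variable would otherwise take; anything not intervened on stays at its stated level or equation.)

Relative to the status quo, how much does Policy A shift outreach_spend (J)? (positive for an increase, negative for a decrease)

Baseline:
  A = 57
  P = 26 + 3·57 = 197
  J = -10 + 3·57 + 5·197 = 1146
Policy A (P + 25):
  A = 57
  P = 26 + 3·57 (+25 from intervention) = 222
  J = -10 + 3·57 + 5·222 = 1271
Change in J: 1271 − 1146 = 125

125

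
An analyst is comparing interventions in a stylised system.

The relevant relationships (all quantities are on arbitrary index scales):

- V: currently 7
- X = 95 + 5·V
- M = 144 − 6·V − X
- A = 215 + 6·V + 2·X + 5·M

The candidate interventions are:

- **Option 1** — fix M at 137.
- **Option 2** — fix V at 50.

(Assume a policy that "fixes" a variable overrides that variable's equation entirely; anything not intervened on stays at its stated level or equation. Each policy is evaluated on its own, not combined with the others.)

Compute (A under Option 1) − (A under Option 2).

2502

Option 1 (M := 137):
  V = 7
  X = 95 + 5·7 = 130
  M = 137
  A = 215 + 6·7 + 2·130 + 5·137 = 1202
Option 2 (V := 50):
  V = 50
  X = 95 + 5·50 = 345
  M = 144 − 6·50 − 345 = -501
  A = 215 + 6·50 + 2·345 + 5·(-501) = -1300
A: 1202 − (-1300) = 2502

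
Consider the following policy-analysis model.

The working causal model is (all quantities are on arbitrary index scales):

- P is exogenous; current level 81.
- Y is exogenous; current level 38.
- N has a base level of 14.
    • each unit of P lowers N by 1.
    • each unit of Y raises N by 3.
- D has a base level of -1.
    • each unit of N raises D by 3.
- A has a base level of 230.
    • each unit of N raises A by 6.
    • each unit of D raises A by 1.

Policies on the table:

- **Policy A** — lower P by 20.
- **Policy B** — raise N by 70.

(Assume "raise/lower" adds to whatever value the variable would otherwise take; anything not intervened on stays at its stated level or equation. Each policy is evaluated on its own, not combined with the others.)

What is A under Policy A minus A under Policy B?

-450

Policy A (P − 20):
  P = 81 − 20 = 61
  Y = 38
  N = 14 − 61 + 3·38 = 67
  D = -1 + 3·67 = 200
  A = 230 + 6·67 + 200 = 832
Policy B (N + 70):
  P = 81
  Y = 38
  N = 14 − 81 + 3·38 (+70 from intervention) = 117
  D = -1 + 3·117 = 350
  A = 230 + 6·117 + 350 = 1282
A: 832 − 1282 = -450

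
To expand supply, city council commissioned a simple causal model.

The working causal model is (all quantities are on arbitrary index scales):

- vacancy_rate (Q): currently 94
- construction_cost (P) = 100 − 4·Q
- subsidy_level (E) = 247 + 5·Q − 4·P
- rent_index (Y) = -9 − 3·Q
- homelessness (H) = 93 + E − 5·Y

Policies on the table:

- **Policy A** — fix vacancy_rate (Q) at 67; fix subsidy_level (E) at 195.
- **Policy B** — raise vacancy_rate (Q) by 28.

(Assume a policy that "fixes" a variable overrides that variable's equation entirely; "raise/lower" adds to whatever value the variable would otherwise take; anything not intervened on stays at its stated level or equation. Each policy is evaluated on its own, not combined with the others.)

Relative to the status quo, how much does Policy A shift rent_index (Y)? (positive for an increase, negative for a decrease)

81

Baseline:
  Q = 94
  Y = -9 − 3·94 = -291
Policy A (Q := 67, E := 195):
  Q = 67
  Y = -9 − 3·67 = -210
Change in Y: -210 − (-291) = 81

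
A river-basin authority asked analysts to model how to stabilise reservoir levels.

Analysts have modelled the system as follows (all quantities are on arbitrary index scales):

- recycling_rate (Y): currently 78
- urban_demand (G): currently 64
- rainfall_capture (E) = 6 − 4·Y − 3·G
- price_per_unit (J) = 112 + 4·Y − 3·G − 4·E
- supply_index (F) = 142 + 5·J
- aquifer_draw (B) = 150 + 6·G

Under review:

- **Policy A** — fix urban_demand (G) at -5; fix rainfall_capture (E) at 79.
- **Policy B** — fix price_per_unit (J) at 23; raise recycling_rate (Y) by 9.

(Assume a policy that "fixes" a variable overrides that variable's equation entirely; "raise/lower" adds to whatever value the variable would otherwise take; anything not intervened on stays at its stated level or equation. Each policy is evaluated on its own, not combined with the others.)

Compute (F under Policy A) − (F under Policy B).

Policy A (G := -5, E := 79):
  Y = 78
  G = -5
  E = 79
  J = 112 + 4·78 − 3·(-5) − 4·79 = 123
  F = 142 + 5·123 = 757
Policy B (J := 23, Y + 9):
  Y = 78 + 9 = 87
  G = 64
  E = 6 − 4·87 − 3·64 = -534
  J = 23
  F = 142 + 5·23 = 257
F: 757 − 257 = 500

500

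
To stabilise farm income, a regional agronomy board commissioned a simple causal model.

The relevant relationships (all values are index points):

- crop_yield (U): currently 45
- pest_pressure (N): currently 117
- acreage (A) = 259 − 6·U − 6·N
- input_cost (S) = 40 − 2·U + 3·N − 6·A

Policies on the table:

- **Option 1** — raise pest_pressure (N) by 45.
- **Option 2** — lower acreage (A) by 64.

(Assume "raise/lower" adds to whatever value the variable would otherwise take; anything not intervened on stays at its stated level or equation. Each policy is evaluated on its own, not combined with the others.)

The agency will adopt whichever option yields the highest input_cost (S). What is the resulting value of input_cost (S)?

6334

Option 1 (N + 45):
  U = 45
  N = 117 + 45 = 162
  A = 259 − 6·45 − 6·162 = -983
  S = 40 − 2·45 + 3·162 − 6·(-983) = 6334
Option 2 (A − 64):
  U = 45
  N = 117
  A = 259 − 6·45 − 6·117 (−64 from intervention) = -777
  S = 40 − 2·45 + 3·117 − 6·(-777) = 4963
Comparing — Option 1: S=6334, Option 2: S=4963. Highest is 6334 (Option 1).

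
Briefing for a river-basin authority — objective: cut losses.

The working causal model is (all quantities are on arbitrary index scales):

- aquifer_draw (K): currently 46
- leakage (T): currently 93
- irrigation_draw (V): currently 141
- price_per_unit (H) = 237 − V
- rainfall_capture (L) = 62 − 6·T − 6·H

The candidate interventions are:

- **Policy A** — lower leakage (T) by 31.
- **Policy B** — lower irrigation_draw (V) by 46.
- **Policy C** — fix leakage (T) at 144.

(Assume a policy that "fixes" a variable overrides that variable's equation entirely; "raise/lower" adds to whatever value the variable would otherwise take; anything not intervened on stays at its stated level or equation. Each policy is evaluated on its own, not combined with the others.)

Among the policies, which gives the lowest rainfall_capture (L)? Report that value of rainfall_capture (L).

Policy A (T − 31):
  T = 93 − 31 = 62
  V = 141
  H = 237 − 141 = 96
  L = 62 − 6·62 − 6·96 = -886
Policy B (V − 46):
  T = 93
  V = 141 − 46 = 95
  H = 237 − 95 = 142
  L = 62 − 6·93 − 6·142 = -1348
Policy C (T := 144):
  T = 144
  V = 141
  H = 237 − 141 = 96
  L = 62 − 6·144 − 6·96 = -1378
Comparing — Policy A: L=-886, Policy B: L=-1348, Policy C: L=-1378. Lowest is -1378 (Policy C).

-1378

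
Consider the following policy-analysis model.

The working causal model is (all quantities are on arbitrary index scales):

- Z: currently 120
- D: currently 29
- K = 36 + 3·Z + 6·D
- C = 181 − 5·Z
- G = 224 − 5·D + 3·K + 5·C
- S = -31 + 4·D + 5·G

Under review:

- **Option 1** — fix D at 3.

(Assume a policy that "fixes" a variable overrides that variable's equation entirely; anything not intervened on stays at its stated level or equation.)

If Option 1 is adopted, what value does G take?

-644

Option 1 (D := 3):
  Z = 120
  D = 3
  K = 36 + 3·120 + 6·3 = 414
  C = 181 − 5·120 = -419
  G = 224 − 5·3 + 3·414 + 5·(-419) = -644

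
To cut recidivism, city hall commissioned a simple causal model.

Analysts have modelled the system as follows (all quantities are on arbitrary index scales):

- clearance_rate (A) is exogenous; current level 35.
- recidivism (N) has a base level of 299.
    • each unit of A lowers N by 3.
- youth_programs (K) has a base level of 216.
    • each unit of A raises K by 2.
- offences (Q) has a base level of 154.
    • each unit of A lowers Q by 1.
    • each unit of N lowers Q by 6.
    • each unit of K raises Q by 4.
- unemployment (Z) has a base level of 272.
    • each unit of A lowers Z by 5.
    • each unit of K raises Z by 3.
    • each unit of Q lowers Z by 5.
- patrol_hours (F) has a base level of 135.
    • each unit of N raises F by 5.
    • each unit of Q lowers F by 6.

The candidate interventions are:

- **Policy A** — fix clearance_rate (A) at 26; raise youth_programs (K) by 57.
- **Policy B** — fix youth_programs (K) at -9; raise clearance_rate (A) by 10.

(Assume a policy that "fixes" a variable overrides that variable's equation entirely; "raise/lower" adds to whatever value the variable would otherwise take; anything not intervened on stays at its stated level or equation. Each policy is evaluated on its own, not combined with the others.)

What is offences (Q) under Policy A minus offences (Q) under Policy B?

1013

Policy A (A := 26, K + 57):
  A = 26
  N = 299 − 3·26 = 221
  K = 216 + 2·26 (+57 from intervention) = 325
  Q = 154 − 26 − 6·221 + 4·325 = 102
Policy B (K := -9, A + 10):
  A = 35 + 10 = 45
  N = 299 − 3·45 = 164
  K = -9
  Q = 154 − 45 − 6·164 + 4·(-9) = -911
Q: 102 − (-911) = 1013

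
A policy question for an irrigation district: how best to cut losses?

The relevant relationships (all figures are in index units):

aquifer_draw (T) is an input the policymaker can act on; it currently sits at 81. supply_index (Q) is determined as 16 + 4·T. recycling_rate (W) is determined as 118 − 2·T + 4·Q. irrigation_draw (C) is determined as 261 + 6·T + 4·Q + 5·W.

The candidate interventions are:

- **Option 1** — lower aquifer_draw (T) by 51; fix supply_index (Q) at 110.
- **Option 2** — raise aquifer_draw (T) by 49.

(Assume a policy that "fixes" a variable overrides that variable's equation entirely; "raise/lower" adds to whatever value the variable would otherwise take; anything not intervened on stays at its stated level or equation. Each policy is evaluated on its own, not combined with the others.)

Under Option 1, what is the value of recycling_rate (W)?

498

Option 1 (T − 51, Q := 110):
  T = 81 − 51 = 30
  Q = 110
  W = 118 − 2·30 + 4·110 = 498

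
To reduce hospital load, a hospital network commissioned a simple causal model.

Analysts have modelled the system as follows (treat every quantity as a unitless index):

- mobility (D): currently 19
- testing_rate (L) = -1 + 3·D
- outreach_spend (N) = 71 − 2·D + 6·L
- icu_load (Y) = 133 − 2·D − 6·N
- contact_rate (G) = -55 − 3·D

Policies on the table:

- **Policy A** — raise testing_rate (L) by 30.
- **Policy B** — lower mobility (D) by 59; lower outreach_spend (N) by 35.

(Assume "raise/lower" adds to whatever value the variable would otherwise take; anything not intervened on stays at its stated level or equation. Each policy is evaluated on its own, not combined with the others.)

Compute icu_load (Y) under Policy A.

-3199

Policy A (L + 30):
  D = 19
  L = -1 + 3·19 (+30 from intervention) = 86
  N = 71 − 2·19 + 6·86 = 549
  Y = 133 − 2·19 − 6·549 = -3199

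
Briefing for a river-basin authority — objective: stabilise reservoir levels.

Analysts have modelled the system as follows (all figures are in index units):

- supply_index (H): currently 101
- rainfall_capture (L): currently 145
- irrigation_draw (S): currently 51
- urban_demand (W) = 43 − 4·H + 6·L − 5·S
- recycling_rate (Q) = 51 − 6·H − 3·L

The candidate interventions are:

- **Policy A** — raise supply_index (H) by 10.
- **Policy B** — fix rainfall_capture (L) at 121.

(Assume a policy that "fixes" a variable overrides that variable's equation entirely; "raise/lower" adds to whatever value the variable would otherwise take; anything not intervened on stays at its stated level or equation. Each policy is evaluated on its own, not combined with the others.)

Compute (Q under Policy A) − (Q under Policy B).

-132

Policy A (H + 10):
  H = 101 + 10 = 111
  L = 145
  Q = 51 − 6·111 − 3·145 = -1050
Policy B (L := 121):
  H = 101
  L = 121
  Q = 51 − 6·101 − 3·121 = -918
Q: -1050 − (-918) = -132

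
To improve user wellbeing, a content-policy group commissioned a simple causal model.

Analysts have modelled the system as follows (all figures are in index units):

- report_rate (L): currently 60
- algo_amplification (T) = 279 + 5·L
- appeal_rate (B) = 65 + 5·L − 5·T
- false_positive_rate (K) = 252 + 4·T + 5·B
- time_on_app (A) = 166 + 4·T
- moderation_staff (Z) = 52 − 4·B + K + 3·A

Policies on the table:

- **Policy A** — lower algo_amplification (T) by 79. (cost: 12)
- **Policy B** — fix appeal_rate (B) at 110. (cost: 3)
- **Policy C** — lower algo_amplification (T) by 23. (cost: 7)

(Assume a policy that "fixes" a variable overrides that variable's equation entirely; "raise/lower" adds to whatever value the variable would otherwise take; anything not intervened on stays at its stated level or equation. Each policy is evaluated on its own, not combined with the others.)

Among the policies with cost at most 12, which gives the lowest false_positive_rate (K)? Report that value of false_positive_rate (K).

Policy A (T − 79):
  L = 60
  T = 279 + 5·60 (−79 from intervention) = 500
  B = 65 + 5·60 − 5·500 = -2135
  K = 252 + 4·500 + 5·(-2135) = -8423
Policy B (B := 110):
  L = 60
  T = 279 + 5·60 = 579
  B = 110
  K = 252 + 4·579 + 5·110 = 3118
Policy C (T − 23):
  L = 60
  T = 279 + 5·60 (−23 from intervention) = 556
  B = 65 + 5·60 − 5·556 = -2415
  K = 252 + 4·556 + 5·(-2415) = -9599
Comparing — Policy A: K=-8423, Policy B: K=3118, Policy C: K=-9599. Lowest is -9599 (Policy C).

-9599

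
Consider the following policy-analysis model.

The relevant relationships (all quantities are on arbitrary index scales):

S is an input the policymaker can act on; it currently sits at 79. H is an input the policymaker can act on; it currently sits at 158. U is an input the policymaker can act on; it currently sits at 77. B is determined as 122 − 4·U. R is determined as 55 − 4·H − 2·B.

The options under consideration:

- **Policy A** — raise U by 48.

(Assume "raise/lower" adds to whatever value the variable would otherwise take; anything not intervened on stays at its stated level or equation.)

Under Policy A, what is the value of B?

-378

Policy A (U + 48):
  U = 77 + 48 = 125
  B = 122 − 4·125 = -378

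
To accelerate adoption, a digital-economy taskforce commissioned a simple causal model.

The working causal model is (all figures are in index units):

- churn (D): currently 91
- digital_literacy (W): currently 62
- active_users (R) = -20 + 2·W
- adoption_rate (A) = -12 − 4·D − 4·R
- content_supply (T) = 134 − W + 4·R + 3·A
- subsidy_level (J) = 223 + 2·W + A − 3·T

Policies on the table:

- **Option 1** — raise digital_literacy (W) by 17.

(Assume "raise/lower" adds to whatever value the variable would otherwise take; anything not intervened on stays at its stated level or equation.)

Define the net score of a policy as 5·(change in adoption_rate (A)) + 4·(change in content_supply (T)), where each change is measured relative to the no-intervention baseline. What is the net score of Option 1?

-1836

Baseline:
  D = 91
  W = 62
  R = -20 + 2·62 = 104
  A = -12 − 4·91 − 4·104 = -792
  T = 134 − 62 + 4·104 + 3·(-792) = -1888
Option 1 (W + 17):
  D = 91
  W = 62 + 17 = 79
  R = -20 + 2·79 = 138
  A = -12 − 4·91 − 4·138 = -928
  T = 134 − 79 + 4·138 + 3·(-928) = -2177
ΔA = -928 − (-792) = -136; ΔT = -2177 − (-1888) = -289
Score = 5·(-136) + 4·(-289) = -1836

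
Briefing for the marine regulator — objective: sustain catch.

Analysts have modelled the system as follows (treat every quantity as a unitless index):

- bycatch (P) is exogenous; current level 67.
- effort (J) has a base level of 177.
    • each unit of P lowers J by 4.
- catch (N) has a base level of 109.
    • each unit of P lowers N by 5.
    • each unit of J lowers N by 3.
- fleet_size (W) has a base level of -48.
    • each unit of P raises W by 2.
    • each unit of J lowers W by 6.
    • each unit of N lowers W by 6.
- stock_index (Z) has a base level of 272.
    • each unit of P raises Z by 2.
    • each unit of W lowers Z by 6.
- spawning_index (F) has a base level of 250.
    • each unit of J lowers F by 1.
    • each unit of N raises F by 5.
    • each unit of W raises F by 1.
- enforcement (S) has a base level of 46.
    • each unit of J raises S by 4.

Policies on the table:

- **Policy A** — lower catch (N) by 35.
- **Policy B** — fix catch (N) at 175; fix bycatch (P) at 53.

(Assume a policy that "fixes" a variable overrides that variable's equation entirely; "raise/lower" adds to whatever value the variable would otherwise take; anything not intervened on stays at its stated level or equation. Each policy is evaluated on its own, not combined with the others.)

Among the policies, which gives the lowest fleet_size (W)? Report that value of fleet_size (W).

-782

Policy A (N − 35):
  P = 67
  J = 177 − 4·67 = -91
  N = 109 − 5·67 − 3·(-91) (−35 from intervention) = 12
  W = -48 + 2·67 − 6·(-91) − 6·12 = 560
Policy B (N := 175, P := 53):
  P = 53
  J = 177 − 4·53 = -35
  N = 175
  W = -48 + 2·53 − 6·(-35) − 6·175 = -782
Comparing — Policy A: W=560, Policy B: W=-782. Lowest is -782 (Policy B).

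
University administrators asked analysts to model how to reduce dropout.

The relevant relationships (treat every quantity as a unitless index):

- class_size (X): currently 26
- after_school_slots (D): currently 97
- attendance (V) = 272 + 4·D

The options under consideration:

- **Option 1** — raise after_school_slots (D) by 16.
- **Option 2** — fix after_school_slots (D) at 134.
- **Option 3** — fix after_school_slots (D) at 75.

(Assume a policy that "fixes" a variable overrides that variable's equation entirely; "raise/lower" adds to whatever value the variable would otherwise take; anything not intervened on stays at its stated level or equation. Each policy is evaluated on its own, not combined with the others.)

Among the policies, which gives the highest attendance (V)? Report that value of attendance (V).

Option 1 (D + 16):
  D = 97 + 16 = 113
  V = 272 + 4·113 = 724
Option 2 (D := 134):
  D = 134
  V = 272 + 4·134 = 808
Option 3 (D := 75):
  D = 75
  V = 272 + 4·75 = 572
Comparing — Option 1: V=724, Option 2: V=808, Option 3: V=572. Highest is 808 (Option 2).

808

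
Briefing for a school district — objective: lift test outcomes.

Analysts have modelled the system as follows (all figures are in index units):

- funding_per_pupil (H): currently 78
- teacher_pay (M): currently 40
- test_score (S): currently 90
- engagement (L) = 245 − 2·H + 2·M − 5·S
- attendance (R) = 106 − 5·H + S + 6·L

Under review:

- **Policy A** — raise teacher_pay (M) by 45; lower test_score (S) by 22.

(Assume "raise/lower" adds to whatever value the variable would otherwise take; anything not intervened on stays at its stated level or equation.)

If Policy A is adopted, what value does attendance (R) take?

Policy A (M + 45, S − 22):
  H = 78
  M = 40 + 45 = 85
  S = 90 − 22 = 68
  L = 245 − 2·78 + 2·85 − 5·68 = -81
  R = 106 − 5·78 + 68 + 6·(-81) = -702

-702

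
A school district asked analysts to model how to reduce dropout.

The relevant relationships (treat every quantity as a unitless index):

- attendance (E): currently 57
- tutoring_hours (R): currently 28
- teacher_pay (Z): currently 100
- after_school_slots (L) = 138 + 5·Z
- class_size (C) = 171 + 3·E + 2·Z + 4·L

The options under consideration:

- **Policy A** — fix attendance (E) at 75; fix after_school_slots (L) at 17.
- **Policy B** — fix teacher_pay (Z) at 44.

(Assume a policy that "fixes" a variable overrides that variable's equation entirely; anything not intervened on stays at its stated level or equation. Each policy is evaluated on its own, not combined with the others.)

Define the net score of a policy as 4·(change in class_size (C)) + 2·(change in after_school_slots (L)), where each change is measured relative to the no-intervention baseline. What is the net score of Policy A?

Baseline:
  E = 57
  Z = 100
  L = 138 + 5·100 = 638
  C = 171 + 3·57 + 2·100 + 4·638 = 3094
Policy A (E := 75, L := 17):
  E = 75
  Z = 100
  L = 17
  C = 171 + 3·75 + 2·100 + 4·17 = 664
ΔC = 664 − 3094 = -2430; ΔL = 17 − 638 = -621
Score = 4·(-2430) + 2·(-621) = -10962

-10962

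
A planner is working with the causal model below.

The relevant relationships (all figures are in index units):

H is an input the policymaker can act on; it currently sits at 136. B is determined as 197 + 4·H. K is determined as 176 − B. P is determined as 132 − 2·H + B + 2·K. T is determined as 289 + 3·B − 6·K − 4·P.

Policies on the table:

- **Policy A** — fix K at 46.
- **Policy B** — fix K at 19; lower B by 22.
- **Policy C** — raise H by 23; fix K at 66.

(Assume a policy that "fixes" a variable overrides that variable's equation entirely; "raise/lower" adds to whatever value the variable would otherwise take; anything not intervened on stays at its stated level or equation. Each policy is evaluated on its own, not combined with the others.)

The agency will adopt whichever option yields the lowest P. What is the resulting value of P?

617

Policy A (K := 46):
  H = 136
  B = 197 + 4·136 = 741
  K = 46
  P = 132 − 2·136 + 741 + 2·46 = 693
Policy B (K := 19, B − 22):
  H = 136
  B = 197 + 4·136 (−22 from intervention) = 719
  K = 19
  P = 132 − 2·136 + 719 + 2·19 = 617
Policy C (H + 23, K := 66):
  H = 136 + 23 = 159
  B = 197 + 4·159 = 833
  K = 66
  P = 132 − 2·159 + 833 + 2·66 = 779
Comparing — Policy A: P=693, Policy B: P=617, Policy C: P=779. Lowest is 617 (Policy B).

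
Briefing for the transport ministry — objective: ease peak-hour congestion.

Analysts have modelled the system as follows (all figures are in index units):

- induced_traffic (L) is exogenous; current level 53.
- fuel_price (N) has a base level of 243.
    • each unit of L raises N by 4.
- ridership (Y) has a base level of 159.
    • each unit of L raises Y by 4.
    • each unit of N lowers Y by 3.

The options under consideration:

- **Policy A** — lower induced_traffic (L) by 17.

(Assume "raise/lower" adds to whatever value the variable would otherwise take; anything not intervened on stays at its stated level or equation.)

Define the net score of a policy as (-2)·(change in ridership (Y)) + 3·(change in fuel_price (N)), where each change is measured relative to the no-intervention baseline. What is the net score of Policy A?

-476

Baseline:
  L = 53
  N = 243 + 4·53 = 455
  Y = 159 + 4·53 − 3·455 = -994
Policy A (L − 17):
  L = 53 − 17 = 36
  N = 243 + 4·36 = 387
  Y = 159 + 4·36 − 3·387 = -858
ΔY = -858 − (-994) = 136; ΔN = 387 − 455 = -68
Score = (-2)·136 + 3·(-68) = -476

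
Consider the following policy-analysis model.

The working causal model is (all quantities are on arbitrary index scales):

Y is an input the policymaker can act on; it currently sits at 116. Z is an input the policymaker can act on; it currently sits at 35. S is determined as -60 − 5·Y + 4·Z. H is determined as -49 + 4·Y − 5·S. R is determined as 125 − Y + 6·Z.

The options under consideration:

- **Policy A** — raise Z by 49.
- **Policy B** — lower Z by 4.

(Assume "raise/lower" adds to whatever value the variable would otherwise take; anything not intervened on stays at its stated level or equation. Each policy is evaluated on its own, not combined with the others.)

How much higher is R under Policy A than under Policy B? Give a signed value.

318

Policy A (Z + 49):
  Y = 116
  Z = 35 + 49 = 84
  R = 125 − 116 + 6·84 = 513
Policy B (Z − 4):
  Y = 116
  Z = 35 − 4 = 31
  R = 125 − 116 + 6·31 = 195
R: 513 − 195 = 318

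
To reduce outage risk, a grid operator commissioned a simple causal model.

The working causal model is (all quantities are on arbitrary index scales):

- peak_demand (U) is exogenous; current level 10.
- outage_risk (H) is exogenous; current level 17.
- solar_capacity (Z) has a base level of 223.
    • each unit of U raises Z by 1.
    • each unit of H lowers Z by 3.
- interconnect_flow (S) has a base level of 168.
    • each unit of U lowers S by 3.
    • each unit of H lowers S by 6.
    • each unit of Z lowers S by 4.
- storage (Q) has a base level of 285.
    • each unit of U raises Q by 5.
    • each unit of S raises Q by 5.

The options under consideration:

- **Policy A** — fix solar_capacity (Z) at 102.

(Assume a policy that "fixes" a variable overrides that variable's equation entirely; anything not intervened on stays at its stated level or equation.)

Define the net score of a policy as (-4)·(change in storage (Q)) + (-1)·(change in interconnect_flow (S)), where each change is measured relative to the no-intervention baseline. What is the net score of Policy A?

-6720

Baseline:
  U = 10
  H = 17
  Z = 223 + 10 − 3·17 = 182
  S = 168 − 3·10 − 6·17 − 4·182 = -692
  Q = 285 + 5·10 + 5·(-692) = -3125
Policy A (Z := 102):
  U = 10
  H = 17
  Z = 102
  S = 168 − 3·10 − 6·17 − 4·102 = -372
  Q = 285 + 5·10 + 5·(-372) = -1525
ΔQ = -1525 − (-3125) = 1600; ΔS = -372 − (-692) = 320
Score = (-4)·1600 + (-1)·320 = -6720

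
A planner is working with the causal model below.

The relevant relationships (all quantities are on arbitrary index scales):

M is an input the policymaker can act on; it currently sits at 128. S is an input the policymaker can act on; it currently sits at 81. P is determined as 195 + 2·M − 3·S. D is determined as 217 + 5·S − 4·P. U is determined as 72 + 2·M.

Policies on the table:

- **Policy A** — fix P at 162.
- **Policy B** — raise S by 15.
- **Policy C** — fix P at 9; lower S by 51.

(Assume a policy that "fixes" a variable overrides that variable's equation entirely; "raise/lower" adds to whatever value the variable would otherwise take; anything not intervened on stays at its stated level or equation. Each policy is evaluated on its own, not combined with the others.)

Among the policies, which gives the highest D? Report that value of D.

Policy A (P := 162):
  M = 128
  S = 81
  P = 162
  D = 217 + 5·81 − 4·162 = -26
Policy B (S + 15):
  M = 128
  S = 81 + 15 = 96
  P = 195 + 2·128 − 3·96 = 163
  D = 217 + 5·96 − 4·163 = 45
Policy C (P := 9, S − 51):
  M = 128
  S = 81 − 51 = 30
  P = 9
  D = 217 + 5·30 − 4·9 = 331
Comparing — Policy A: D=-26, Policy B: D=45, Policy C: D=331. Highest is 331 (Policy C).

331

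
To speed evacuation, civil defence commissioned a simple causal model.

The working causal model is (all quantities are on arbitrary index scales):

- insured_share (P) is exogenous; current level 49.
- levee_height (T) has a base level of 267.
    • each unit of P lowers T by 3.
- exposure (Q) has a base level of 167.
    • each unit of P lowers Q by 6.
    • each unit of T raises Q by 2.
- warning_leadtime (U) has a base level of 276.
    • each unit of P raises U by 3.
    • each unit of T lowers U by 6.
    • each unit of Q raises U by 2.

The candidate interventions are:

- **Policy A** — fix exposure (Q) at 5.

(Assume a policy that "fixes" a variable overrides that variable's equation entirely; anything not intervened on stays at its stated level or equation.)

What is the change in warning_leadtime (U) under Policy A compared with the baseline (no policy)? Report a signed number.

Baseline:
  P = 49
  T = 267 − 3·49 = 120
  Q = 167 − 6·49 + 2·120 = 113
  U = 276 + 3·49 − 6·120 + 2·113 = -71
Policy A (Q := 5):
  P = 49
  T = 267 − 3·49 = 120
  Q = 5
  U = 276 + 3·49 − 6·120 + 2·5 = -287
Change in U: -287 − (-71) = -216

-216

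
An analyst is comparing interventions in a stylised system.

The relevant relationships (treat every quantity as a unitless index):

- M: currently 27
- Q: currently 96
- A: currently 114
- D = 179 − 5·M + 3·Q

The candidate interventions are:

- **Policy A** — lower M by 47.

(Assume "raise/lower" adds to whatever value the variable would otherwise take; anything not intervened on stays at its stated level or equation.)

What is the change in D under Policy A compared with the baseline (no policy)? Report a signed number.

Baseline:
  M = 27
  Q = 96
  D = 179 − 5·27 + 3·96 = 332
Policy A (M − 47):
  M = 27 − 47 = -20
  Q = 96
  D = 179 − 5·(-20) + 3·96 = 567
Change in D: 567 − 332 = 235

235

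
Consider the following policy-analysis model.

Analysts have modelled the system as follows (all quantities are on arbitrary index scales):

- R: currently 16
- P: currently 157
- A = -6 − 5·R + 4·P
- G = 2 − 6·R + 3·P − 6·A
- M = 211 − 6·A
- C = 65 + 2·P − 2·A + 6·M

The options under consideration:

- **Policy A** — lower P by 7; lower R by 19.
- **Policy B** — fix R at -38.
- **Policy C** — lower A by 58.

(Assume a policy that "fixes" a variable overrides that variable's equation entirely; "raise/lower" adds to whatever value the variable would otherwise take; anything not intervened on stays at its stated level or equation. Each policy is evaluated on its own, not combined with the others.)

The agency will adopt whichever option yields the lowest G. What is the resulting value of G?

Policy A (P − 7, R − 19):
  R = 16 − 19 = -3
  P = 157 − 7 = 150
  A = -6 − 5·(-3) + 4·150 = 609
  G = 2 − 6·(-3) + 3·150 − 6·609 = -3184
Policy B (R := -38):
  R = -38
  P = 157
  A = -6 − 5·(-38) + 4·157 = 812
  G = 2 − 6·(-38) + 3·157 − 6·812 = -4171
Policy C (A − 58):
  R = 16
  P = 157
  A = -6 − 5·16 + 4·157 (−58 from intervention) = 484
  G = 2 − 6·16 + 3·157 − 6·484 = -2527
Comparing — Policy A: G=-3184, Policy B: G=-4171, Policy C: G=-2527. Lowest is -4171 (Policy B).

-4171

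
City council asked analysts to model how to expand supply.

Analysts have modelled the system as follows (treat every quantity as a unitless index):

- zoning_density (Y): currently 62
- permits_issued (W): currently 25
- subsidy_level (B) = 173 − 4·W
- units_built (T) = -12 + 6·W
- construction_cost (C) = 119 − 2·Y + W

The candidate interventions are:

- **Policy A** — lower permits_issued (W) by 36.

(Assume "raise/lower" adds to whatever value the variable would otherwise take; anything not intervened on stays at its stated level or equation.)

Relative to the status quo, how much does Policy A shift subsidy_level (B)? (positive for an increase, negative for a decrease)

144

Baseline:
  W = 25
  B = 173 − 4·25 = 73
Policy A (W − 36):
  W = 25 − 36 = -11
  B = 173 − 4·(-11) = 217
Change in B: 217 − 73 = 144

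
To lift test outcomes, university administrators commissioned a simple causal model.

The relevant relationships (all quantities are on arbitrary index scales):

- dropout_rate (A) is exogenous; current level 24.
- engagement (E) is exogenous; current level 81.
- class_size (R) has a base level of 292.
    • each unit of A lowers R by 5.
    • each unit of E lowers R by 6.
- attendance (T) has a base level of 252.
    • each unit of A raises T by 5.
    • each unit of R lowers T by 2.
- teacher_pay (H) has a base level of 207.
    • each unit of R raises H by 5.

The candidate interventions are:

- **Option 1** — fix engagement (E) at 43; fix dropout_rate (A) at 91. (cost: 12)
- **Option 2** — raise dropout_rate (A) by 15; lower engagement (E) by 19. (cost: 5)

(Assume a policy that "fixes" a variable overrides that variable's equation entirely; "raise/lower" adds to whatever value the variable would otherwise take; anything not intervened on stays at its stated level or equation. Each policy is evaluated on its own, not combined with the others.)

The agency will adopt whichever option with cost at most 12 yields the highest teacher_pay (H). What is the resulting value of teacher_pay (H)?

Option 1 (E := 43, A := 91):
  A = 91
  E = 43
  R = 292 − 5·91 − 6·43 = -421
  H = 207 + 5·(-421) = -1898
Option 2 (A + 15, E − 19):
  A = 24 + 15 = 39
  E = 81 − 19 = 62
  R = 292 − 5·39 − 6·62 = -275
  H = 207 + 5·(-275) = -1168
Comparing — Option 1: H=-1898, Option 2: H=-1168. Highest is -1168 (Option 2).

-1168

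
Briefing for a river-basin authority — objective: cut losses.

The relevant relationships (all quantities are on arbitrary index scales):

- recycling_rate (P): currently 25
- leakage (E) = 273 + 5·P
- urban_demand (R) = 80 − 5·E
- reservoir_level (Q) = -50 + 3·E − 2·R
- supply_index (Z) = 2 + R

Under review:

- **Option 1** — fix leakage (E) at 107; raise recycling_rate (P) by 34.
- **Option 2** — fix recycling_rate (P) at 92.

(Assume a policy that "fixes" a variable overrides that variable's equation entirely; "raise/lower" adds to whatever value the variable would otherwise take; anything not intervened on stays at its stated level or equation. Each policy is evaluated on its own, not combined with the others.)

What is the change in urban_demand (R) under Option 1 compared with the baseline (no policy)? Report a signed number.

Baseline:
  P = 25
  E = 273 + 5·25 = 398
  R = 80 − 5·398 = -1910
Option 1 (E := 107, P + 34):
  P = 25 + 34 = 59
  E = 107
  R = 80 − 5·107 = -455
Change in R: -455 − (-1910) = 1455

1455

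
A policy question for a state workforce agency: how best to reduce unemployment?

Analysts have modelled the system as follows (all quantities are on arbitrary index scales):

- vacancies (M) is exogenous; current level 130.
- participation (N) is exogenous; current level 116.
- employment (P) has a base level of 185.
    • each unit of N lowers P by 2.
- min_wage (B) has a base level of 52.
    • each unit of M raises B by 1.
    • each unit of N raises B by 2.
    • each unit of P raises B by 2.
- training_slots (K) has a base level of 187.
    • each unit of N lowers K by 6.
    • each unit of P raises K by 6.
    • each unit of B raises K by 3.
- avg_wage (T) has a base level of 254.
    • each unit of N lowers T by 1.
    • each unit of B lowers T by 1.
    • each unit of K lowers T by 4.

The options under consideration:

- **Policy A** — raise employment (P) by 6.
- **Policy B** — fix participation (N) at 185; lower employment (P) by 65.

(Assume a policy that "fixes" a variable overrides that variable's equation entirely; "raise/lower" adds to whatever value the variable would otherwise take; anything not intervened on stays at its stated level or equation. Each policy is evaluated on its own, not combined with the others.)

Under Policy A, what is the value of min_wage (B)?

Policy A (P + 6):
  M = 130
  N = 116
  P = 185 − 2·116 (+6 from intervention) = -41
  B = 52 + 130 + 2·116 + 2·(-41) = 332

332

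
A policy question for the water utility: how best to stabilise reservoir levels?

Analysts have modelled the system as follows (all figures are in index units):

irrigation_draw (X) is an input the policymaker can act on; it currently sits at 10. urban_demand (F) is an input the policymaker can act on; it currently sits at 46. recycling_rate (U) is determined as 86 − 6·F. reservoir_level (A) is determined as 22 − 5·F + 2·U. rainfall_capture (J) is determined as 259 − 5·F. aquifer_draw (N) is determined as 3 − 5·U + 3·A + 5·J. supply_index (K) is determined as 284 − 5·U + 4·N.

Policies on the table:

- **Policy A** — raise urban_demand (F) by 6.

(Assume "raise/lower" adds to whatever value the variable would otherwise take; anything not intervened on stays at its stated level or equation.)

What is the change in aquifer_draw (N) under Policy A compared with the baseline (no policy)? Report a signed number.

-276

Baseline:
  F = 46
  U = 86 − 6·46 = -190
  A = 22 − 5·46 + 2·(-190) = -588
  J = 259 − 5·46 = 29
  N = 3 − 5·(-190) + 3·(-588) + 5·29 = -666
Policy A (F + 6):
  F = 46 + 6 = 52
  U = 86 − 6·52 = -226
  A = 22 − 5·52 + 2·(-226) = -690
  J = 259 − 5·52 = -1
  N = 3 − 5·(-226) + 3·(-690) + 5·(-1) = -942
Change in N: -942 − (-666) = -276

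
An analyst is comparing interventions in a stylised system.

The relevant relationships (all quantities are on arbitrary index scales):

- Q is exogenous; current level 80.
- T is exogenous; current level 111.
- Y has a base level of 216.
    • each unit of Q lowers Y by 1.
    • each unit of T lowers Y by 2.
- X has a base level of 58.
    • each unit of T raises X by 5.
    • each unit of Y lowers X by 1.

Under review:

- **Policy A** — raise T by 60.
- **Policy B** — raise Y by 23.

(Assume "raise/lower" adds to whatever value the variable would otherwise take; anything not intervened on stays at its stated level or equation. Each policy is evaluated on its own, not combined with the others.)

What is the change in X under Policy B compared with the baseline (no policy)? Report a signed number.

Baseline:
  Q = 80
  T = 111
  Y = 216 − 80 − 2·111 = -86
  X = 58 + 5·111 − (-86) = 699
Policy B (Y + 23):
  Q = 80
  T = 111
  Y = 216 − 80 − 2·111 (+23 from intervention) = -63
  X = 58 + 5·111 − (-63) = 676
Change in X: 676 − 699 = -23

-23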